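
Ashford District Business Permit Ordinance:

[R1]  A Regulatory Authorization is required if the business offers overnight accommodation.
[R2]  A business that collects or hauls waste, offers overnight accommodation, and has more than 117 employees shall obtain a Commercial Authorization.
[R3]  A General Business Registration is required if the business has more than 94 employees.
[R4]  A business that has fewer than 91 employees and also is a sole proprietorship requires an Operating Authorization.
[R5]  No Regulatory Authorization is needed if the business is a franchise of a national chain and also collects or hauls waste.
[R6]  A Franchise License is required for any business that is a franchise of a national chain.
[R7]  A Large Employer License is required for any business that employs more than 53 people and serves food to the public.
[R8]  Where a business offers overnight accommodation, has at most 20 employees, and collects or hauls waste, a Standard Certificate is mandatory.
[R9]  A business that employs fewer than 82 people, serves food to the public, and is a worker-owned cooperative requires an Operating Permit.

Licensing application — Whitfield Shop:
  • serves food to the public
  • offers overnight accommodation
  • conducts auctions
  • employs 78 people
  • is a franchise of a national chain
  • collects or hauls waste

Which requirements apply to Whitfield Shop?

Franchise License, Large Employer License

[R1] offers overnight accommodation → Regulatory Authorization required.
[R2] collects or hauls waste; offers overnight accommodation; employees 78 ≤ 117 → Commercial Authorization not required.
[R3] employees 78 ≤ 94 → General Business Registration not required.
[R4] employees 78 < 91; is a franchise of a national chain (not: is a sole proprietorship) → Operating Authorization not required.
[R5] is a franchise of a national chain; collects or hauls waste → exempt from Regulatory Authorization.
[R6] is a franchise of a national chain → Franchise License required.
[R7] employees 78 > 53; serves food to the public → Large Employer License required.
[R8] offers overnight accommodation; employees 78 > 20; collects or hauls waste → Standard Certificate not required.
[R9] employees 78 < 82; serves food to the public; is a franchise of a national chain (not: is a worker-owned cooperative) → Operating Permit not required.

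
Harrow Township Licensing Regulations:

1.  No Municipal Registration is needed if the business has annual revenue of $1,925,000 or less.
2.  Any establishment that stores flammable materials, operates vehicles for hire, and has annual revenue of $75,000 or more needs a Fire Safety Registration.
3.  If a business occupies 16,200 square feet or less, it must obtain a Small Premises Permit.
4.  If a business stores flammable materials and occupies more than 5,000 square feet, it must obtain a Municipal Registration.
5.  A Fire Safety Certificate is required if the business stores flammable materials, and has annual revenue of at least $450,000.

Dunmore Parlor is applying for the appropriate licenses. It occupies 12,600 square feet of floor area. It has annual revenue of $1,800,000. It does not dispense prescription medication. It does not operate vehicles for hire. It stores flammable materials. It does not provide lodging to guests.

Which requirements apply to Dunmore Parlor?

Fire Safety Certificate, Small Premises Permit

1. revenue $1,800,000 ≤ $1,925,000 → exempt from Municipal Registration.
2. stores flammable materials; does not operate vehicles for hire; revenue $1,800,000 ≥ $75,000 → Fire Safety Registration not required.
3. floor area 12,600 square feet ≤ 16,200 square feet → Small Premises Permit required.
4. stores flammable materials; floor area 12,600 square feet > 5,000 square feet → Municipal Registration required.
5. stores flammable materials; revenue $1,800,000 ≥ $450,000 → Fire Safety Certificate required.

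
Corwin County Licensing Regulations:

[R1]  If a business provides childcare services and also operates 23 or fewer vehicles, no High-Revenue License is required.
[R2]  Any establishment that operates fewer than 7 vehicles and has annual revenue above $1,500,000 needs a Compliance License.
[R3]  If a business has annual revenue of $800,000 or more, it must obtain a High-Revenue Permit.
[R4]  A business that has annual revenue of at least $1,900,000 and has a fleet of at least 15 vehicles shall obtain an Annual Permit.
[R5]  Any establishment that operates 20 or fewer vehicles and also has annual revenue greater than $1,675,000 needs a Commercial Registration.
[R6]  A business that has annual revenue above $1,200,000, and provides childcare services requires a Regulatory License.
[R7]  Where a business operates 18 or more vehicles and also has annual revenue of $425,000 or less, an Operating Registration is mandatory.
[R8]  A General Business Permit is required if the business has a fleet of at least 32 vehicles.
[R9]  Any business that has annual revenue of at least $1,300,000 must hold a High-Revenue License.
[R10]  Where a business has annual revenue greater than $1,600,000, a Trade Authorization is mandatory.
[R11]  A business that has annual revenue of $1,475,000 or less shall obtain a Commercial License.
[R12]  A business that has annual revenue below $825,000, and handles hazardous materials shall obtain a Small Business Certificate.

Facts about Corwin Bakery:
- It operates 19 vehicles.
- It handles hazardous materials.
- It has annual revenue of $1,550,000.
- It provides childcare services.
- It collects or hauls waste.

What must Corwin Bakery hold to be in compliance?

High-Revenue Permit, Regulatory License

[R1] provides childcare services; vehicles 19 ≤ 23 → exempt from High-Revenue License.
[R2] vehicles 19 ≥ 7; revenue $1,550,000 > $1,500,000 → Compliance License not required.
[R3] revenue $1,550,000 ≥ $800,000 → High-Revenue Permit required.
[R4] revenue $1,550,000 < $1,900,000; vehicles 19 ≥ 15 → Annual Permit not required.
[R5] vehicles 19 ≤ 20; revenue $1,550,000 ≤ $1,675,000 → Commercial Registration not required.
[R6] revenue $1,550,000 > $1,200,000; provides childcare services → Regulatory License required.
[R7] vehicles 19 ≥ 18; revenue $1,550,000 > $425,000 → Operating Registration not required.
[R8] vehicles 19 < 32 → General Business Permit not required.
[R9] revenue $1,550,000 ≥ $1,300,000 → High-Revenue License required.
[R10] revenue $1,550,000 ≤ $1,600,000 → Trade Authorization not required.
[R11] revenue $1,550,000 > $1,475,000 → Commercial License not required.
[R12] revenue $1,550,000 ≥ $825,000; handles hazardous materials → Small Business Certificate not required.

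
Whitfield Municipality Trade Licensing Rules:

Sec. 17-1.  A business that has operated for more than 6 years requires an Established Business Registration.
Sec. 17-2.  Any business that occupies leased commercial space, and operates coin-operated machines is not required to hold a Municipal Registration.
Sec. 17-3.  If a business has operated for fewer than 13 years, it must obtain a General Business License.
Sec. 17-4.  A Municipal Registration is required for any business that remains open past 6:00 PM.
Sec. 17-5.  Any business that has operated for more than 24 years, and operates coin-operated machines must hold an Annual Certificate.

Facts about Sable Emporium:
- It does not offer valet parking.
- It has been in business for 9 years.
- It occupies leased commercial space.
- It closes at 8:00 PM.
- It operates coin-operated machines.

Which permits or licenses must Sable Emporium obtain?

Sec. 17-1. years in business 9 > 6 → Established Business Registration required.
Sec. 17-2. occupies leased commercial space; operates coin-operated machines → exempt from Municipal Registration.
Sec. 17-3. years in business 9 < 13 → General Business License required.
Sec. 17-4. closes 8:00 PM, after 6:00 PM → Municipal Registration required.
Sec. 17-5. years in business 9 ≤ 24; operates coin-operated machines → Annual Certificate not required.

Established Business Registration, General Business License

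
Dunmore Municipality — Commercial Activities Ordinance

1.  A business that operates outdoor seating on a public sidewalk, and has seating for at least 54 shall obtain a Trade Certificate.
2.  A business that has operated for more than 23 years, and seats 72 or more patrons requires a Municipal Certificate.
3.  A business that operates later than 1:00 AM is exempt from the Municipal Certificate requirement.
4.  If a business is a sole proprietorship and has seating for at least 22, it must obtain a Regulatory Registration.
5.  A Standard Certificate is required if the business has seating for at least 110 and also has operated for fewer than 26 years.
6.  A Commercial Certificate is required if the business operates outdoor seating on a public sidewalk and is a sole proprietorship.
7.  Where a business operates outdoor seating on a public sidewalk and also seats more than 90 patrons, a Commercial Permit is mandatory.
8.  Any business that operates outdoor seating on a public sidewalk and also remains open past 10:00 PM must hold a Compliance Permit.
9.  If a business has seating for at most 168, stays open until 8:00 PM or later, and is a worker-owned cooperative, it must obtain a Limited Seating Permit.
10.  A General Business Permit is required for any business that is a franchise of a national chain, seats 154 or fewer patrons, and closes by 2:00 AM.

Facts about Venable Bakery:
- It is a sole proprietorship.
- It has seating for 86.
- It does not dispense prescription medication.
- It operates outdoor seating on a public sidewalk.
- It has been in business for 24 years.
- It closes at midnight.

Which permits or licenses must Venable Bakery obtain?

1. operates outdoor seating on a public sidewalk; seating 86 ≥ 54 → Trade Certificate required.
2. years in business 24 > 23; seating 86 ≥ 72 → Municipal Certificate required.
3. closes midnight, at/before 1:00 AM → Municipal Certificate exemption does not apply.
4. is a sole proprietorship; seating 86 ≥ 22 → Regulatory Registration required.
5. seating 86 < 110; years in business 24 < 26 → Standard Certificate not required.
6. operates outdoor seating on a public sidewalk; is a sole proprietorship → Commercial Certificate required.
7. operates outdoor seating on a public sidewalk; seating 86 ≤ 90 → Commercial Permit not required.
8. operates outdoor seating on a public sidewalk; closes midnight, after 10:00 PM → Compliance Permit required.
9. seating 86 ≤ 168; closes midnight, after 8:00 PM; is a sole proprietorship (not: is a worker-owned cooperative) → Limited Seating Permit not required.
10. is a sole proprietorship (not: is a franchise of a national chain); seating 86 ≤ 154; closes midnight, at/before 2:00 AM → General Business Permit not required.

Commercial Certificate, Compliance Permit, Municipal Certificate, Regulatory Registration, Trade Certificate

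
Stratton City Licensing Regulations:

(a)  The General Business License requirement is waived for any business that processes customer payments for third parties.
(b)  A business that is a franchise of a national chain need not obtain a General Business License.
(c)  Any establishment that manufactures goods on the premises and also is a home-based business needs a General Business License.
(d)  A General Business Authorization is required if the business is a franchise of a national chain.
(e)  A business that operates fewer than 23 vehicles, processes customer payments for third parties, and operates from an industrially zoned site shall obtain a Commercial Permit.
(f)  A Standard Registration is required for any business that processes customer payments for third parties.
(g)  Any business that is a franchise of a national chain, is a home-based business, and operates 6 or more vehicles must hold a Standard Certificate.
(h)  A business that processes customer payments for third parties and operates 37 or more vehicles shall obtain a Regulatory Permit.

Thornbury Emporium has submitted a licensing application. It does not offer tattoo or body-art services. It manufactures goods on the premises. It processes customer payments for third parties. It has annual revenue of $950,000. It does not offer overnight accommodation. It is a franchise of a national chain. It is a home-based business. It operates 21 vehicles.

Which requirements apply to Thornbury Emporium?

(a) processes customer payments for third parties → exempt from General Business License.
(b) is a franchise of a national chain → exempt from General Business License.
(c) manufactures goods on the premises; is a home-based business → General Business License required.
(d) is a franchise of a national chain → General Business Authorization required.
(e) vehicles 21 < 23; processes customer payments for third parties; is a home-based business (not: operates from an industrially zoned site) → Commercial Permit not required.
(f) processes customer payments for third parties → Standard Registration required.
(g) is a franchise of a national chain; is a home-based business; vehicles 21 ≥ 6 → Standard Certificate required.
(h) processes customer payments for third parties; vehicles 21 < 37 → Regulatory Permit not required.

General Business Authorization, Standard Certificate, Standard Registration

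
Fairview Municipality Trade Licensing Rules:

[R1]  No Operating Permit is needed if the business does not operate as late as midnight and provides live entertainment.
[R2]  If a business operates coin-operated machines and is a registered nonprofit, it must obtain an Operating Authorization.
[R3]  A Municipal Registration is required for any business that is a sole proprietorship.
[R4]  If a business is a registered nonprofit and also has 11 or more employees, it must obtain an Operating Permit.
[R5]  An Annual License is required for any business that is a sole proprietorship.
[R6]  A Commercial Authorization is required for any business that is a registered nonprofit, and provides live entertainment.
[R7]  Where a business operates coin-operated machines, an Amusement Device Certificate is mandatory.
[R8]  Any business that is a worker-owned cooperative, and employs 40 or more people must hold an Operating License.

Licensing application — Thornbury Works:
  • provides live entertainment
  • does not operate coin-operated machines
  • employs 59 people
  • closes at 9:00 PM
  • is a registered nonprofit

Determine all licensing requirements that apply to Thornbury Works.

[R1] closes 9:00 PM, at/before midnight; provides live entertainment → exempt from Operating Permit.
[R2] does not operate coin-operated machines; is a registered nonprofit → Operating Authorization not required.
[R3] is a registered nonprofit (not: is a sole proprietorship) → Municipal Registration not required.
[R4] is a registered nonprofit; employees 59 ≥ 11 → Operating Permit required.
[R5] is a registered nonprofit (not: is a sole proprietorship) → Annual License not required.
[R6] is a registered nonprofit; provides live entertainment → Commercial Authorization required.
[R7] does not operate coin-operated machines → Amusement Device Certificate not required.
[R8] is a registered nonprofit (not: is a worker-owned cooperative); employees 59 ≥ 40 → Operating License not required.

Commercial Authorization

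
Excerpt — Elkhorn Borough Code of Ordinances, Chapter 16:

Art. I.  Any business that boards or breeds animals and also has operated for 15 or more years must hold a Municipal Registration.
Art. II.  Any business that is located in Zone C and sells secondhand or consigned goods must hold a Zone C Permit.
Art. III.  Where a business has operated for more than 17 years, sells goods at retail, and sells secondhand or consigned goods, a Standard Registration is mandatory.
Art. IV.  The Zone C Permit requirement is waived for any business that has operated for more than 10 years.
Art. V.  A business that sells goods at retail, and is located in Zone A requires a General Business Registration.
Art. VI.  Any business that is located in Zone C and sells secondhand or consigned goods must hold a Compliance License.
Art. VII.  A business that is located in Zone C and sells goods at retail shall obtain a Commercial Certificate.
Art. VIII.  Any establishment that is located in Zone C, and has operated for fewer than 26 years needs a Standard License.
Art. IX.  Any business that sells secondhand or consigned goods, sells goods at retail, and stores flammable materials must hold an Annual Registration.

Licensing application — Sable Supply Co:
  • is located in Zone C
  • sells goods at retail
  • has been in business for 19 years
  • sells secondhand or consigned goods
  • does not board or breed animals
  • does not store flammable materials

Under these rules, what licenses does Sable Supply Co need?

Commercial Certificate, Compliance License, Standard License, Standard Registration

Art. I. does not board or breed animals; years in business 19 ≥ 15 → Municipal Registration not required.
Art. II. is located in Zone C; sells secondhand or consigned goods → Zone C Permit required.
Art. III. years in business 19 > 17; sells goods at retail; sells secondhand or consigned goods → Standard Registration required.
Art. IV. years in business 19 > 10 → exempt from Zone C Permit.
Art. V. sells goods at retail; is located in Zone C (not: is located in Zone A) → General Business Registration not required.
Art. VI. is located in Zone C; sells secondhand or consigned goods → Compliance License required.
Art. VII. is located in Zone C; sells goods at retail → Commercial Certificate required.
Art. VIII. is located in Zone C; years in business 19 < 26 → Standard License required.
Art. IX. sells secondhand or consigned goods; sells goods at retail; does not store flammable materials → Annual Registration not required.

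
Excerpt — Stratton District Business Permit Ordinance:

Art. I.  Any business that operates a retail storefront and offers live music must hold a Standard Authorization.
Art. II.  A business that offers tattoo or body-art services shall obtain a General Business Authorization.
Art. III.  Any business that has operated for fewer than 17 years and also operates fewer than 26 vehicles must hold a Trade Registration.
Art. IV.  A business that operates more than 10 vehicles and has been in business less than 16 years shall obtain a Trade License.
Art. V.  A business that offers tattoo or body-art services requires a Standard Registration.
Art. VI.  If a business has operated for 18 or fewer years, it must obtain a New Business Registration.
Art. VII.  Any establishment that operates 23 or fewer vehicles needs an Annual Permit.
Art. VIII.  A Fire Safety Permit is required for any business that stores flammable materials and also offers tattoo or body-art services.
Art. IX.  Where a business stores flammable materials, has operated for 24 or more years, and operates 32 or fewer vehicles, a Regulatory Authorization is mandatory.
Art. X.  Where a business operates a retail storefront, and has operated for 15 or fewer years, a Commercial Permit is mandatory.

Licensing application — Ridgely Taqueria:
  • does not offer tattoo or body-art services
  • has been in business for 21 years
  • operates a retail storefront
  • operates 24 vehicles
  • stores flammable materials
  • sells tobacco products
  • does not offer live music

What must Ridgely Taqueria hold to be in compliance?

Art. I. operates a retail storefront; does not offer live music → Standard Authorization not required.
Art. II. does not offer tattoo or body-art services → General Business Authorization not required.
Art. III. years in business 21 ≥ 17; vehicles 24 < 26 → Trade Registration not required.
Art. IV. vehicles 24 > 10; years in business 21 ≥ 16 → Trade License not required.
Art. V. does not offer tattoo or body-art services → Standard Registration not required.
Art. VI. years in business 21 > 18 → New Business Registration not required.
Art. VII. vehicles 24 > 23 → Annual Permit not required.
Art. VIII. stores flammable materials; does not offer tattoo or body-art services → Fire Safety Permit not required.
Art. IX. stores flammable materials; years in business 21 < 24; vehicles 24 ≤ 32 → Regulatory Authorization not required.
Art. X. operates a retail storefront; years in business 21 > 15 → Commercial Permit not required.

None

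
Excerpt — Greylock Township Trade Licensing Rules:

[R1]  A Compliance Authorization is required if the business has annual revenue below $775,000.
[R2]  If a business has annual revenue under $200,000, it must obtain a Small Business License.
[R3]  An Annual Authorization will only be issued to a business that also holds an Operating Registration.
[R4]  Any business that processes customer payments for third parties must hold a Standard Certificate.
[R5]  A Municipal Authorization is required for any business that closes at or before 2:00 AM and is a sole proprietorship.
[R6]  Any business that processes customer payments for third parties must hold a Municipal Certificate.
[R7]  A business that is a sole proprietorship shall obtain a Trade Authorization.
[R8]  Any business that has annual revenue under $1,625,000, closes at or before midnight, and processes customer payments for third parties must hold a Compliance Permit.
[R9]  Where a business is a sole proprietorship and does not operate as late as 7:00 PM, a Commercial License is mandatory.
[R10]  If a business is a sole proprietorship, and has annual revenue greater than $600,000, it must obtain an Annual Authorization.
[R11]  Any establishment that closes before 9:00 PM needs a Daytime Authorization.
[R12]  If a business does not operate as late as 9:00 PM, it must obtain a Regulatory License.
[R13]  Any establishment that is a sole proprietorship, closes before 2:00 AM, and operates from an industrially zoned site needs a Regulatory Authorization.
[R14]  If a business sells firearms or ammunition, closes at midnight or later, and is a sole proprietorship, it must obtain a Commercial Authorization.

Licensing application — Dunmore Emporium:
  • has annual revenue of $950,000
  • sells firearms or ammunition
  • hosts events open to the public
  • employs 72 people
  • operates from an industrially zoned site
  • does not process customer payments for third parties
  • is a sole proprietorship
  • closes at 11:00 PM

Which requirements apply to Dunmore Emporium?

Annual Authorization, Municipal Authorization, Operating Registration, Regulatory Authorization, Trade Authorization

[R1] revenue $950,000 ≥ $775,000 → Compliance Authorization not required.
[R2] revenue $950,000 ≥ $200,000 → Small Business License not required.
[R3] Annual Authorization is required → Operating Registration also required.
[R4] does not process customer payments for third parties → Standard Certificate not required.
[R5] closes 11:00 PM, at/before 2:00 AM; is a sole proprietorship → Municipal Authorization required.
[R6] does not process customer payments for third parties → Municipal Certificate not required.
[R7] is a sole proprietorship → Trade Authorization required.
[R8] revenue $950,000 < $1,625,000; closes 11:00 PM, at/before midnight; does not process customer payments for third parties → Compliance Permit not required.
[R9] is a sole proprietorship; closes 11:00 PM, after 7:00 PM → Commercial License not required.
[R10] is a sole proprietorship; revenue $950,000 > $600,000 → Annual Authorization required.
[R11] closes 11:00 PM, after 9:00 PM → Daytime Authorization not required.
[R12] closes 11:00 PM, after 9:00 PM → Regulatory License not required.
[R13] is a sole proprietorship; closes 11:00 PM, at/before 2:00 AM; operates from an industrially zoned site → Regulatory Authorization required.
[R14] sells firearms or ammunition; closes 11:00 PM, at/before midnight; is a sole proprietorship → Commercial Authorization not required.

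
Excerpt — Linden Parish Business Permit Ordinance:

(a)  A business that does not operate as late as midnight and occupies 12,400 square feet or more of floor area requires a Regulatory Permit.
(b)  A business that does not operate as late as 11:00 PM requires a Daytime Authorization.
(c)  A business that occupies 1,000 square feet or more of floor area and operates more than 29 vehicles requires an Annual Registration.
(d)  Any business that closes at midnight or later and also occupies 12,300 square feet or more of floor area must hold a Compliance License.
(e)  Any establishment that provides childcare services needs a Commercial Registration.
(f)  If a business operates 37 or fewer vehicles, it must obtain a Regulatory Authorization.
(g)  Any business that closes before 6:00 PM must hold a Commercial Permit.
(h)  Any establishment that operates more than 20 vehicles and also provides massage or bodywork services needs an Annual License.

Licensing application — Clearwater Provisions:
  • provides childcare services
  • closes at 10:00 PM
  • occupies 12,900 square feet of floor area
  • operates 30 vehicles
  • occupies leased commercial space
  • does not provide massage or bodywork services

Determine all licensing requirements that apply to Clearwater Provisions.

(a) closes 10:00 PM, at/before midnight; floor area 12,900 square feet ≥ 12,400 square feet → Regulatory Permit required.
(b) closes 10:00 PM, at/before 11:00 PM → Daytime Authorization required.
(c) floor area 12,900 square feet ≥ 1,000 square feet; vehicles 30 > 29 → Annual Registration required.
(d) closes 10:00 PM, at/before midnight; floor area 12,900 square feet ≥ 12,300 square feet → Compliance License not required.
(e) provides childcare services → Commercial Registration required.
(f) vehicles 30 ≤ 37 → Regulatory Authorization required.
(g) closes 10:00 PM, after 6:00 PM → Commercial Permit not required.
(h) vehicles 30 > 20; does not provide massage or bodywork services → Annual License not required.

Annual Registration, Commercial Registration, Daytime Authorization, Regulatory Authorization, Regulatory Permit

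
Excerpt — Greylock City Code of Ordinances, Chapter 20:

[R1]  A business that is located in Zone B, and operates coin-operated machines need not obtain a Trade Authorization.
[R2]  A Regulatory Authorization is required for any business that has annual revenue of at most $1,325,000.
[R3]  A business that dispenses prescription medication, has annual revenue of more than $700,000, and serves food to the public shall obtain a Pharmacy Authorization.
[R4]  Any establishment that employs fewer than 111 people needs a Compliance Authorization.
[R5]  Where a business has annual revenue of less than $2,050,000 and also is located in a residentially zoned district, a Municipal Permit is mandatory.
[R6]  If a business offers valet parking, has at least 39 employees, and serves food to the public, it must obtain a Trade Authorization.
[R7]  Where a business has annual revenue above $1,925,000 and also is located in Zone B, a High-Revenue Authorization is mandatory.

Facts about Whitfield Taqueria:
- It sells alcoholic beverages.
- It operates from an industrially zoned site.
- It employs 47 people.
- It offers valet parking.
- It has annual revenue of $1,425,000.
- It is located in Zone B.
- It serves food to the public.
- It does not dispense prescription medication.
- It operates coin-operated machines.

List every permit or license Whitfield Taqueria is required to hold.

Compliance Authorization

[R1] is located in Zone B; operates coin-operated machines → exempt from Trade Authorization.
[R2] revenue $1,425,000 > $1,325,000 → Regulatory Authorization not required.
[R3] does not dispense prescription medication; revenue $1,425,000 > $700,000; serves food to the public → Pharmacy Authorization not required.
[R4] employees 47 < 111 → Compliance Authorization required.
[R5] revenue $1,425,000 < $2,050,000; is located in Zone B (not: is located in a residentially zoned district) → Municipal Permit not required.
[R6] offers valet parking; employees 47 ≥ 39; serves food to the public → Trade Authorization required.
[R7] revenue $1,425,000 ≤ $1,925,000; is located in Zone B → High-Revenue Authorization not required.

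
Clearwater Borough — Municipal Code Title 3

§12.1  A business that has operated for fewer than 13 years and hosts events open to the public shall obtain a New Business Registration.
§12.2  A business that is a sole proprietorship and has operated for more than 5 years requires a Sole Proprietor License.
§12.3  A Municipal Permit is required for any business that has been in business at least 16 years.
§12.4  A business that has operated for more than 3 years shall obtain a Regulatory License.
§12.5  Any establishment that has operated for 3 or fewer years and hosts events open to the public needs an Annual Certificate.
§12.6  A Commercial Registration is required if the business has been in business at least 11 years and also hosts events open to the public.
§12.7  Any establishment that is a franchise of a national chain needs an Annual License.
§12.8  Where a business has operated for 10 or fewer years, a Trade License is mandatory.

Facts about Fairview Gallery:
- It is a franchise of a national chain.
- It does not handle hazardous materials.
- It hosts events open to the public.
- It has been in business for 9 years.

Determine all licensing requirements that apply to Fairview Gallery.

Annual License, New Business Registration, Regulatory License, Trade License

§12.1 years in business 9 < 13; hosts events open to the public → New Business Registration required.
§12.2 is a franchise of a national chain (not: is a sole proprietorship); years in business 9 > 5 → Sole Proprietor License not required.
§12.3 years in business 9 < 16 → Municipal Permit not required.
§12.4 years in business 9 > 3 → Regulatory License required.
§12.5 years in business 9 > 3; hosts events open to the public → Annual Certificate not required.
§12.6 years in business 9 < 11; hosts events open to the public → Commercial Registration not required.
§12.7 is a franchise of a national chain → Annual License required.
§12.8 years in business 9 ≤ 10 → Trade License required.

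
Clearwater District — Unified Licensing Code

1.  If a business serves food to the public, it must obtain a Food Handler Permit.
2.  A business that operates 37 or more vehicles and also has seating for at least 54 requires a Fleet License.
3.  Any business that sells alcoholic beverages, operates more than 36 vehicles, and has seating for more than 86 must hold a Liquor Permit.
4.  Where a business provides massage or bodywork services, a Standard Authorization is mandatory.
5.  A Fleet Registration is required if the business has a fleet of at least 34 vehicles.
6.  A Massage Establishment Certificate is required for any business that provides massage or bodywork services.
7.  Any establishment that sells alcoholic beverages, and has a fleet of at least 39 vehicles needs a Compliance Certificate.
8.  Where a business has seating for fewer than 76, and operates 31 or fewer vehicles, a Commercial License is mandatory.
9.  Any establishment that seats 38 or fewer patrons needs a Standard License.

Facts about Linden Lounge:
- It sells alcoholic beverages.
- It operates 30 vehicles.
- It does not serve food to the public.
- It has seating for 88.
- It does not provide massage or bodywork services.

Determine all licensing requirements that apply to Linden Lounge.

1. does not serve food to the public → Food Handler Permit not required.
2. vehicles 30 < 37; seating 88 ≥ 54 → Fleet License not required.
3. sells alcoholic beverages; vehicles 30 ≤ 36; seating 88 > 86 → Liquor Permit not required.
4. does not provide massage or bodywork services → Standard Authorization not required.
5. vehicles 30 < 34 → Fleet Registration not required.
6. does not provide massage or bodywork services → Massage Establishment Certificate not required.
7. sells alcoholic beverages; vehicles 30 < 39 → Compliance Certificate not required.
8. seating 88 ≥ 76; vehicles 30 ≤ 31 → Commercial License not required.
9. seating 88 > 38 → Standard License not required.

None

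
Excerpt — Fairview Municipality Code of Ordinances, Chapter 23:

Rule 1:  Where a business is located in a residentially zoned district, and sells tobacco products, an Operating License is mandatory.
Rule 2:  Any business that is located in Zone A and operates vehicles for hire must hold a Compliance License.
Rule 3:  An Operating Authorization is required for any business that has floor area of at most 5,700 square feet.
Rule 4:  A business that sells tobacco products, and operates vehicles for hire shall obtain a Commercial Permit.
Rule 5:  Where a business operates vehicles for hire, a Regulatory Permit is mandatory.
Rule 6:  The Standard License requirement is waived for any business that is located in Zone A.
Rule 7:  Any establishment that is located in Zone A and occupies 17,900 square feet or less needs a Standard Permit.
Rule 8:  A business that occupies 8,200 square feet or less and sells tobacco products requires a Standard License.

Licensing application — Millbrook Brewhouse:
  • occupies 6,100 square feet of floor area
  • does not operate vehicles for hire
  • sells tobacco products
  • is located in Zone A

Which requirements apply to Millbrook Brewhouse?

Standard Permit

Rule 1: is located in Zone A (not: is located in a residentially zoned district); sells tobacco products → Operating License not required.
Rule 2: is located in Zone A; does not operate vehicles for hire → Compliance License not required.
Rule 3: floor area 6,100 square feet > 5,700 square feet → Operating Authorization not required.
Rule 4: sells tobacco products; does not operate vehicles for hire → Commercial Permit not required.
Rule 5: does not operate vehicles for hire → Regulatory Permit not required.
Rule 6: is located in Zone A → exempt from Standard License.
Rule 7: is located in Zone A; floor area 6,100 square feet ≤ 17,900 square feet → Standard Permit required.
Rule 8: floor area 6,100 square feet ≤ 8,200 square feet; sells tobacco products → Standard License required.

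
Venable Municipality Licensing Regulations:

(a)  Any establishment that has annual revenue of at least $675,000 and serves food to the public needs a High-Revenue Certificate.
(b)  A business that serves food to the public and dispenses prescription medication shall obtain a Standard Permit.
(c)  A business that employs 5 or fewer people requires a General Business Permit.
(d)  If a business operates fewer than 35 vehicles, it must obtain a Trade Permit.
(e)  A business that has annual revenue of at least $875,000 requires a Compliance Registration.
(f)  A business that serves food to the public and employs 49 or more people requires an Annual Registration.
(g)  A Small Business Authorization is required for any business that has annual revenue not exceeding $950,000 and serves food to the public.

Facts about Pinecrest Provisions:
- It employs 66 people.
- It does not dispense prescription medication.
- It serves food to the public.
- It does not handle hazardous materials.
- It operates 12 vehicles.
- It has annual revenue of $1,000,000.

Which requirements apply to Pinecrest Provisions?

(a) revenue $1,000,000 ≥ $675,000; serves food to the public → High-Revenue Certificate required.
(b) serves food to the public; does not dispense prescription medication → Standard Permit not required.
(c) employees 66 > 5 → General Business Permit not required.
(d) vehicles 12 < 35 → Trade Permit required.
(e) revenue $1,000,000 ≥ $875,000 → Compliance Registration required.
(f) serves food to the public; employees 66 ≥ 49 → Annual Registration required.
(g) revenue $1,000,000 > $950,000; serves food to the public → Small Business Authorization not required.

Annual Registration, Compliance Registration, High-Revenue Certificate, Trade Permit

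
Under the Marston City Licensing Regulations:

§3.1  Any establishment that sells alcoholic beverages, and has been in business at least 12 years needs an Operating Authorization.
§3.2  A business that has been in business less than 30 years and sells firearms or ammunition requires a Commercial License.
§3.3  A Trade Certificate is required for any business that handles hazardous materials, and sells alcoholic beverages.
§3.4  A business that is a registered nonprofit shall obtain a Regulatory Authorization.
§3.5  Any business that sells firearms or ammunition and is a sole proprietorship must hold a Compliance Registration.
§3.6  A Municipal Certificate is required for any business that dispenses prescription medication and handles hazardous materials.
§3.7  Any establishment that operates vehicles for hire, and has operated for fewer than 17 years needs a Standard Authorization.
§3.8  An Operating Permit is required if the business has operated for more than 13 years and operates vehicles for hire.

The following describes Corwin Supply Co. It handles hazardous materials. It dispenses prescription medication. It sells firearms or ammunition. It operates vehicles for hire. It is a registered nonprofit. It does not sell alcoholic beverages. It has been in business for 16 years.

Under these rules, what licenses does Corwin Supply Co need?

§3.1 does not sell alcoholic beverages; years in business 16 ≥ 12 → Operating Authorization not required.
§3.2 years in business 16 < 30; sells firearms or ammunition → Commercial License required.
§3.3 handles hazardous materials; does not sell alcoholic beverages → Trade Certificate not required.
§3.4 is a registered nonprofit → Regulatory Authorization required.
§3.5 sells firearms or ammunition; is a registered nonprofit (not: is a sole proprietorship) → Compliance Registration not required.
§3.6 dispenses prescription medication; handles hazardous materials → Municipal Certificate required.
§3.7 operates vehicles for hire; years in business 16 < 17 → Standard Authorization required.
§3.8 years in business 16 > 13; operates vehicles for hire → Operating Permit required.

Commercial License, Municipal Certificate, Operating Permit, Regulatory Authorization, Standard Authorization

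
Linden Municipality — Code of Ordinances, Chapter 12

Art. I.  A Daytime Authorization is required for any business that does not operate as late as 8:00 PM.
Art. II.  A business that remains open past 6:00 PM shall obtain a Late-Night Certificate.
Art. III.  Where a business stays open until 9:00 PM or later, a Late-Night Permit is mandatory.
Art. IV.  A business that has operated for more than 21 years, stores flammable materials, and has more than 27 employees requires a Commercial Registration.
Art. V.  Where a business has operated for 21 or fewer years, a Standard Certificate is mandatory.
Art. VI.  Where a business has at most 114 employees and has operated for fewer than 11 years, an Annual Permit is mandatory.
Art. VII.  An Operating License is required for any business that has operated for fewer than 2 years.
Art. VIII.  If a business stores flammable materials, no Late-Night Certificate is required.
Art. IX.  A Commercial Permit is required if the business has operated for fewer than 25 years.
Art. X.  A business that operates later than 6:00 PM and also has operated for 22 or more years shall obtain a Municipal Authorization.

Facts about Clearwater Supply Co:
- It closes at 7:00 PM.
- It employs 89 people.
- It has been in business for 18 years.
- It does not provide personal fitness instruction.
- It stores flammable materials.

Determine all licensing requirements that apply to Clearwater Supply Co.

Art. I. closes 7:00 PM, at/before 8:00 PM → Daytime Authorization required.
Art. II. closes 7:00 PM, after 6:00 PM → Late-Night Certificate required.
Art. III. closes 7:00 PM, at/before 9:00 PM → Late-Night Permit not required.
Art. IV. years in business 18 ≤ 21; stores flammable materials; employees 89 > 27 → Commercial Registration not required.
Art. V. years in business 18 ≤ 21 → Standard Certificate required.
Art. VI. employees 89 ≤ 114; years in business 18 ≥ 11 → Annual Permit not required.
Art. VII. years in business 18 ≥ 2 → Operating License not required.
Art. VIII. stores flammable materials → exempt from Late-Night Certificate.
Art. IX. years in business 18 < 25 → Commercial Permit required.
Art. X. closes 7:00 PM, after 6:00 PM; years in business 18 < 22 → Municipal Authorization not required.

Commercial Permit, Daytime Authorization, Standard Certificate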